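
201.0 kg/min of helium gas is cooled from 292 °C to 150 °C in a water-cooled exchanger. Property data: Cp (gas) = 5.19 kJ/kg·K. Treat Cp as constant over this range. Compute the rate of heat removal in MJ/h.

Q_c = 8890 MJ/h

Q = ṁ·Cp·ΔT = 201.0 × 5.19 × (150 − 292) = -148130 kJ/min
Converting: 148130 / 60 s = 2468.9 kW
Cooling duty = 8888 MJ/h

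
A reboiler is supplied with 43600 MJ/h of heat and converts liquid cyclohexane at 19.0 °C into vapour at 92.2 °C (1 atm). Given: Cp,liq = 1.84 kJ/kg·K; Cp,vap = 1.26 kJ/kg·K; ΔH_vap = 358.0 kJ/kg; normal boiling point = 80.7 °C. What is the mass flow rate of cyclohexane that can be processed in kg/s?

Δh = 1.84×(80.7−19.0) + 358.0 + 1.26×(92.2−80.7) = 486.02 kJ/kg
Q = 43600 MJ/h = 12111 kJ/s = 12111 kJ/s
ṁ = Q/Δh = 12111 / 486.02 = 24.919 kg/s

ṁ = 24.9 kg/s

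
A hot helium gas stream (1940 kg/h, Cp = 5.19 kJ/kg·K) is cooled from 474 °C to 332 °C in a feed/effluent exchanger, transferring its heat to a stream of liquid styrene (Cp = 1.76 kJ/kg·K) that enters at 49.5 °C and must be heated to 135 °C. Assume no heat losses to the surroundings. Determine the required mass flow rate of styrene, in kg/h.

Heat released by hot stream: Q = 1940 × 5.19 × (474 − 332) = 1.4297e+06 kJ/h
Energy balance on cold side (adiabatic exchanger): Q = ṁ_c·Cp_c·(T_c,out − T_c,in)
ṁ_c = 1.4297e+06 / [1.76 × (135 − 49.5)] = 9501.2 kg/h

ṁ_c = 9500 kg/h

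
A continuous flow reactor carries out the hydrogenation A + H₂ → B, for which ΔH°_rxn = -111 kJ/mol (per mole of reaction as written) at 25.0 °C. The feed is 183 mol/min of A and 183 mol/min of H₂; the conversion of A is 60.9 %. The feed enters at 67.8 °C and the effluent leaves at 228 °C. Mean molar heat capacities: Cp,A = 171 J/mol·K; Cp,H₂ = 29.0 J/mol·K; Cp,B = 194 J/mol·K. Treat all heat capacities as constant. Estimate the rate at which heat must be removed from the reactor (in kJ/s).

Extent of reaction ξ = 0.609 × 183 = 111.45 mol/min
Reaction term: ξ·ΔH°_rxn = 111.45 × -111 = -12371 kJ/min
Sensible, feed 67.8→25 °C: -1566.5 kJ/min
Outlet flows (mol/min): A 71.553, H₂ 71.553, B 111.45
Sensible, products 25→228 °C: 7294.1 kJ/min
Q = ΔH = -6643 kJ/min = -110.72 kW
Heat removed = 110.72 kJ/s

Q_out = 111 kJ/s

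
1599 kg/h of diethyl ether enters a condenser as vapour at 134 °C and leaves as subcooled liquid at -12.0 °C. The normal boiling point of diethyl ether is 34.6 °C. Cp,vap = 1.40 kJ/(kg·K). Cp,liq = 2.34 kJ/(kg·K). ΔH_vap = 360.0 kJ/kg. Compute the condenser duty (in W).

vapour 134→34.6 °C: -139.16 kJ/kg
condensation at 34.6 °C: -360 kJ/kg
liquid 34.6→-12.0 °C: -109.04 kJ/kg
Δh = -139.16 + -360 + -109.04 = -608.2 kJ/kg
Q = ṁ·Δh = 1599 kg/h × -608.2 kJ/kg = -972520 kJ/h
|Q| = 270.14 kW = 270140 W

Q_c = 270000 W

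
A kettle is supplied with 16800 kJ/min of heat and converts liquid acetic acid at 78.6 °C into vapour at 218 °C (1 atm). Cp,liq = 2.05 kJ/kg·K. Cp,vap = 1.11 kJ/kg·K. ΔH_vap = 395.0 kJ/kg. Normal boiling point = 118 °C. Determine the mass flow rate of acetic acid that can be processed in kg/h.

Δh = 2.05×(118−78.6) + 395.0 + 1.11×(218−118) = 586.77 kJ/kg
Q = 16800 kJ/min = 280 kJ/s = 1.008e+06 kJ/h
ṁ = Q/Δh = 1.008e+06 / 586.77 = 1717.9 kg/h

ṁ = 1720 kg/h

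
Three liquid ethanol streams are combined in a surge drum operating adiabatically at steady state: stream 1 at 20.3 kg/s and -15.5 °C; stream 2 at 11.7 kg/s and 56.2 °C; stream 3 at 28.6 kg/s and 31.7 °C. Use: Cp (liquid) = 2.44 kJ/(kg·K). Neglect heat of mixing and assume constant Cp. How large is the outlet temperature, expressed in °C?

Energy balance with Q = 0: Σ ṁᵢCp,ᵢ(T_out − Tᵢ) = 0
Σ ṁᵢCp,ᵢTᵢ = 20.3×2.44×-15.5 + 11.7×2.44×56.2 + 28.6×2.44×31.7 = 3048.8
Σ ṁᵢCp,ᵢ = 20.3×2.44 + 11.7×2.44 + 28.6×2.44 = 147.86
T_out = 3048.8 / 147.86 = 20.619 °C

T_out = 20.6 °C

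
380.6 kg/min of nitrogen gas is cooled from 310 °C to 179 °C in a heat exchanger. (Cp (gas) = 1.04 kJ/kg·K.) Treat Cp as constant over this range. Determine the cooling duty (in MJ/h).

Q_c = 3110 MJ/h

Q = ṁ·Cp·ΔT = 380.6 × 1.04 × (179 − 310) = -51853 kJ/min
Converting: 51853 / 60 s = 864.22 kW
Cooling duty = 3111.2 MJ/h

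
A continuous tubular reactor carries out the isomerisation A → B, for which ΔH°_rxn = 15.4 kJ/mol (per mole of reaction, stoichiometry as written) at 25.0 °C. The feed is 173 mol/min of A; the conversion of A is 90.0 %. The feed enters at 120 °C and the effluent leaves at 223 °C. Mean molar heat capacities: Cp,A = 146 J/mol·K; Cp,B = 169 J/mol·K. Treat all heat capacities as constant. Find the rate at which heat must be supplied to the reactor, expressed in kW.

Q_in = 95.1 kW

Extent of reaction ξ = 0.900 × 173 = 155.7 mol/min
Reaction term: ξ·ΔH°_rxn = 155.7 × 15.4 = 2397.8 kJ/min
Sensible, feed 120→25 °C: -2399.5 kJ/min
Outlet flows (mol/min): A 17.3, B 155.7
Sensible, products 25→223 °C: 5710.1 kJ/min
Q = ΔH = 5708.4 kJ/min = 95.14 kW
Heat supplied = 95.14 kW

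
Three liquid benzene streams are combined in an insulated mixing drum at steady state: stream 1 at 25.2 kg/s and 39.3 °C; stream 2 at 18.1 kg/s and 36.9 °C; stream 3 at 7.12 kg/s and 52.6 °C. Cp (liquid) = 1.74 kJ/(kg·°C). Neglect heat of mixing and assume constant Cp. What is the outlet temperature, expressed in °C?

Adiabatic, steady state ⇒ Σ ṁᵢCp,ᵢ(T_out − Tᵢ) = 0
Σ ṁᵢCp,ᵢTᵢ = 25.2×1.74×39.3 + 18.1×1.74×36.9 + 7.12×1.74×52.6 = 3537
Σ ṁᵢCp,ᵢ = 25.2×1.74 + 18.1×1.74 + 7.12×1.74 = 87.731
T_out = 3537 / 87.731 = 40.317 °C

T_out = 40.3 °C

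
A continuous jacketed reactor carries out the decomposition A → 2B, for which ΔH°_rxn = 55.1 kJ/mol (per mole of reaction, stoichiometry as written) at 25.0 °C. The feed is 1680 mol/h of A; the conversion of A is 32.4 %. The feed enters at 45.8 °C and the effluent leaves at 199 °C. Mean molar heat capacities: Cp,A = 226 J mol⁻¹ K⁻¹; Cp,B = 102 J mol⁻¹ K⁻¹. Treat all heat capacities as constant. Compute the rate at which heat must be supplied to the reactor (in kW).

Q_in = 23.9 kW

Extent of reaction ξ = 0.324 × 1680 = 544.32 mol/h
Reaction term: ξ·ΔH°_rxn = 544.32 × 55.1 = 29992 kJ/h
Sensible, feed 45.8→25 °C: -7897.3 kJ/h
Outlet flows (mol/h): A 1135.7, B 1088.6
Sensible, products 25→199 °C: 63981 kJ/h
Q = ΔH = 86075 kJ/h = 23.91 kW
Heat supplied = 23.91 kW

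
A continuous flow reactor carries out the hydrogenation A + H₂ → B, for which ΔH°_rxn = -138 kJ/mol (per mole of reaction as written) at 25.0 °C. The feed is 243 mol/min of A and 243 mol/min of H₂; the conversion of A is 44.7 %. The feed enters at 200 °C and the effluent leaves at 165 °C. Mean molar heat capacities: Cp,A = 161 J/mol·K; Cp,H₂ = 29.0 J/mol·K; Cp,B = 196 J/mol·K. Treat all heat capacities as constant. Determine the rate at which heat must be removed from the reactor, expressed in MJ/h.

Q_out = 991 MJ/h

Extent of reaction ξ = 0.447 × 243 = 108.62 mol/min
Reaction term: ξ·ΔH°_rxn = 108.62 × -138 = -14990 kJ/min
Sensible, feed 200→25 °C: -8079.8 kJ/min
Outlet flows (mol/min): A 134.38, H₂ 134.38, B 108.62
Sensible, products 25→165 °C: 6555 kJ/min
Q = ΔH = -16514 kJ/min = -275.24 kW
Heat removed = 990.86 MJ/h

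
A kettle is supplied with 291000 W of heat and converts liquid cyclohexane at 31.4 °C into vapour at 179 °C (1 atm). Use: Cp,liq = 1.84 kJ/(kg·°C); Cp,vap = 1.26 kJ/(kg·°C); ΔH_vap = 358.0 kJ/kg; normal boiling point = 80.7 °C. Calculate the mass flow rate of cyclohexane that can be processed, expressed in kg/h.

Δh = 1.84×(80.7−31.4) + 358.0 + 1.26×(179−80.7) = 572.57 kJ/kg
Q = 291000 W = 291 kJ/s = 1.0476e+06 kJ/h
ṁ = Q/Δh = 1.0476e+06 / 572.57 = 1829.6 kg/h

ṁ = 1830 kg/h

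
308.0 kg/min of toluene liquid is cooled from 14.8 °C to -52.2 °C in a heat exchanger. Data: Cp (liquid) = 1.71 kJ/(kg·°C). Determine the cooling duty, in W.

Q = ṁ·Cp·ΔT = 308.0 × 1.71 × (-52.2 − 14.8) = -35288 kJ/min
Converting: 35288 / 60 s = 588.13 kW
Cooling duty = 588130 W

Q_c = 588000 W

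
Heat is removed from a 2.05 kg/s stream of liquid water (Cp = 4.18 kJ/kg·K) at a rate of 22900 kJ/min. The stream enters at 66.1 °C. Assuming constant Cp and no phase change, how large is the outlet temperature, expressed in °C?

Q = 22900 kJ/min = 381.67 kJ/s
ΔT = Q/(ṁ·Cp) = 381.67/(2.05×4.18) = 44.54 K
T_out = 66.1 − 44.54 = 21.56 °C

T_out = 21.6 °C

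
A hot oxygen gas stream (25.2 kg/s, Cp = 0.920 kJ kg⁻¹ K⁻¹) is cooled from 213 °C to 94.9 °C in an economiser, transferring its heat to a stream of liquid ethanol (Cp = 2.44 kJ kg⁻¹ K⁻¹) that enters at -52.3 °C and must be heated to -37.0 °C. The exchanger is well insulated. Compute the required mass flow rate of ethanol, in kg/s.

ṁ_c = 73.3 kg/s

Heat released by hot stream: Q = 25.2 × 0.920 × (213 − 94.9) = 2738 kJ/s
Energy balance on cold side (adiabatic exchanger): Q = ṁ_c·Cp_c·(T_c,out − T_c,in)
ṁ_c = 2738 / [2.44 × (-37.0 − -52.3)] = 73.343 kg/s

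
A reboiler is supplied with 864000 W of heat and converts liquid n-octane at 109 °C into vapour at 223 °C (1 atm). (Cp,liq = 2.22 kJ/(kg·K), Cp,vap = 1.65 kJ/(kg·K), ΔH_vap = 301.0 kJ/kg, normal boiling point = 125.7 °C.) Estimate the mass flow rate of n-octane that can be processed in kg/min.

ṁ = 104 kg/min

Δh = 2.22×(125.7−109) + 301.0 + 1.65×(223−125.7) = 498.62 kJ/kg
Q = 864000 W = 864 kJ/s = 51840 kJ/min
ṁ = Q/Δh = 51840 / 498.62 = 103.97 kg/min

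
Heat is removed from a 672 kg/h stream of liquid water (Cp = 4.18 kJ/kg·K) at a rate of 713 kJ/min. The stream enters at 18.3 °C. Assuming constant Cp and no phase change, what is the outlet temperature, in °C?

Q = 713 kJ/min = 42780 kJ/h
ΔT = Q/(ṁ·Cp) = 42780/(672×4.18) = 15.23 K
T_out = 18.3 − 15.23 = 3.0702 °C

T_out = 3.07 °C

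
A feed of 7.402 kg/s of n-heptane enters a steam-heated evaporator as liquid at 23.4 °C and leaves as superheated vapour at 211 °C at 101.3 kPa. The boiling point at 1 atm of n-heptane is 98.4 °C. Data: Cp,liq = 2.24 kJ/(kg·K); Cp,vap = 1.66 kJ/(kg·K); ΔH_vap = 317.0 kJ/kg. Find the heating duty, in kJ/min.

Q = 298000 kJ/min

liquid 23.4→98.4 °C: 168 kJ/kg
vaporisation at 98.4 °C: 317 kJ/kg
vapour 98.4→211 °C: 186.92 kJ/kg
Δh = 168 + 317 + 186.92 = 671.92 kJ/kg
Q = ṁ·Δh = 7.402 kg/s × 671.92 kJ/kg = 4973.5 kJ/s
|Q| = 4973.5 kW = 298410 kJ/min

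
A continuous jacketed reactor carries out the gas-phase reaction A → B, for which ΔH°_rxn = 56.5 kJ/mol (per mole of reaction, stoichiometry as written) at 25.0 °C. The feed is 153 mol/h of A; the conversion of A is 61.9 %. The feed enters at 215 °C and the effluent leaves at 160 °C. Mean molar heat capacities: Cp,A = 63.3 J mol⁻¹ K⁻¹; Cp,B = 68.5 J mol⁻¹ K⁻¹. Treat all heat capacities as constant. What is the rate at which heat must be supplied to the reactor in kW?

Q_in = 1.36 kW

Extent of reaction ξ = 0.619 × 153 = 94.707 mol/h
Reaction term: ξ·ΔH°_rxn = 94.707 × 56.5 = 5350.9 kJ/h
Sensible, feed 215→25 °C: -1840.1 kJ/h
Outlet flows (mol/h): A 58.293, B 94.707
Sensible, products 25→160 °C: 1373.9 kJ/h
Q = ΔH = 4884.8 kJ/h = 1.3569 kW
Heat supplied = 1.3569 kW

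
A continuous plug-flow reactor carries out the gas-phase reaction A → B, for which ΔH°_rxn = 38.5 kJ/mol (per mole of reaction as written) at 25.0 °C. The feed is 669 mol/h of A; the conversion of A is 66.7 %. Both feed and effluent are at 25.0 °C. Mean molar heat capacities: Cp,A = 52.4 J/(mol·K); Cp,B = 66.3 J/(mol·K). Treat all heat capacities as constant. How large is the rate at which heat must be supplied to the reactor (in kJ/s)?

Extent of reaction ξ = 0.667 × 669 = 446.22 mol/h
Reaction term: ξ·ΔH°_rxn = 446.22 × 38.5 = 17180 kJ/h
Q = ΔH = 17180 kJ/h = 4.7721 kW
Heat supplied = 4.7721 kJ/s

Q_in = 4.77 kJ/s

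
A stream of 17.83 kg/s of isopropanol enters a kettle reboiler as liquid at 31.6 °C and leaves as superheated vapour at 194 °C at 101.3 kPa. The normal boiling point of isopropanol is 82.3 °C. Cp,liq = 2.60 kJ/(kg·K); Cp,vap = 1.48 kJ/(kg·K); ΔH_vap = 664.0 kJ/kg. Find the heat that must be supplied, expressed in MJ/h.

Q = 61700 MJ/h

liquid 31.6→82.3 °C: 131.82 kJ/kg
vaporisation at 82.3 °C: 664 kJ/kg
vapour 82.3→194 °C: 165.32 kJ/kg
Δh = 131.82 + 664 + 165.32 = 961.14 kJ/kg
Q = ṁ·Δh = 17.83 kg/s × 961.14 kJ/kg = 17137 kJ/s
|Q| = 17137 kW = 61693 MJ/h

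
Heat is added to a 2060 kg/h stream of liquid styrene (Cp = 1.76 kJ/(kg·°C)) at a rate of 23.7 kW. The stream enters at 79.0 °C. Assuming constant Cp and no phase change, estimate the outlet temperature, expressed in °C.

Q = 23.7 kW = 85320 kJ/h
ΔT = Q/(ṁ·Cp) = 85320/(2060×1.76) = 23.533 K
T_out = 79.0 + 23.533 = 102.53 °C

T_out = 103 °C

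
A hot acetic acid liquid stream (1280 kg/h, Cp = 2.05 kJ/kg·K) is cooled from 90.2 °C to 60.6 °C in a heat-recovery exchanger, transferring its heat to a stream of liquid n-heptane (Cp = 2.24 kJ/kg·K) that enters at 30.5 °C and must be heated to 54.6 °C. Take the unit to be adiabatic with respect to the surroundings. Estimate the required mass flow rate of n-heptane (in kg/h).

Heat released by hot stream: Q = 1280 × 2.05 × (90.2 − 60.6) = 77670 kJ/h
Energy balance on cold side (adiabatic exchanger): Q = ṁ_c·Cp_c·(T_c,out − T_c,in)
ṁ_c = 77670 / [2.24 × (54.6 − 30.5)] = 1438.8 kg/h

ṁ_c = 1440 kg/h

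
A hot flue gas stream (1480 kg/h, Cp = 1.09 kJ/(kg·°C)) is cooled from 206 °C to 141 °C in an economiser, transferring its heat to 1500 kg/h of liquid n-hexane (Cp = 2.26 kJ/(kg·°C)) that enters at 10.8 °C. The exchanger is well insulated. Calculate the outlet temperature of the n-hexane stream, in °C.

Heat released by hot stream: Q = 1480 × 1.09 × (206 − 141) = 104860 kJ/h
Energy balance on cold side (adiabatic exchanger): Q = ṁ_c·Cp_c·(T_c,out − T_c,in)
T_c,out = 10.8 + 104860/(1500 × 2.26) = 41.732 °C

T_c,out = 41.7 °C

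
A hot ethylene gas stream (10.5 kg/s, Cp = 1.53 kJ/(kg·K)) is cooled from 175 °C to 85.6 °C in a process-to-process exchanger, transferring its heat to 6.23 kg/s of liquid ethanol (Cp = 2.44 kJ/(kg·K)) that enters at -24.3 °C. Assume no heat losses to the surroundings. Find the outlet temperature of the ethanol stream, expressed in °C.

Heat released by hot stream: Q = 10.5 × 1.53 × (175 − 85.6) = 1436.2 kJ/s
Energy balance on cold side (adiabatic exchanger): Q = ṁ_c·Cp_c·(T_c,out − T_c,in)
T_c,out = -24.3 + 1436.2/(6.23 × 2.44) = 70.18 °C

T_c,out = 70.2 °C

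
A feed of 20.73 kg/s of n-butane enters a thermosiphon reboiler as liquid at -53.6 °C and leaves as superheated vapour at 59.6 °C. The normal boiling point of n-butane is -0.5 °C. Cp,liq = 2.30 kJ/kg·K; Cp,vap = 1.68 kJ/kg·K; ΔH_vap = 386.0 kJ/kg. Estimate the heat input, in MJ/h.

liquid -53.6→-0.5 °C: 122.13 kJ/kg
vaporisation at -0.5 °C: 386 kJ/kg
vapour -0.5→59.6 °C: 100.97 kJ/kg
Δh = 122.13 + 386 + 100.97 = 609.1 kJ/kg
Q = ṁ·Δh = 20.73 kg/s × 609.1 kJ/kg = 12627 kJ/s
|Q| = 12627 kW = 45456 MJ/h

Q = 45500 MJ/h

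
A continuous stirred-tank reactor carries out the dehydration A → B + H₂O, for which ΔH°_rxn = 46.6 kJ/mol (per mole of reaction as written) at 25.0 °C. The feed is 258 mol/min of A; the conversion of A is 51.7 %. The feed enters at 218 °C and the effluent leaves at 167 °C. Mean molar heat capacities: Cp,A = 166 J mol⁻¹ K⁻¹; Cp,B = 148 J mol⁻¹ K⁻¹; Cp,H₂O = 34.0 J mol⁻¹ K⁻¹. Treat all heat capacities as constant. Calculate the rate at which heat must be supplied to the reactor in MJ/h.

Extent of reaction ξ = 0.517 × 258 = 133.39 mol/min
Reaction term: ξ·ΔH°_rxn = 133.39 × 46.6 = 6215.8 kJ/min
Sensible, feed 218→25 °C: -8265.8 kJ/min
Outlet flows (mol/min): A 124.61, B 133.39, H₂O 133.39
Sensible, products 25→167 °C: 6384.6 kJ/min
Q = ΔH = 4334.6 kJ/min = 72.244 kW
Heat supplied = 260.08 MJ/h

Q_in = 260 MJ/h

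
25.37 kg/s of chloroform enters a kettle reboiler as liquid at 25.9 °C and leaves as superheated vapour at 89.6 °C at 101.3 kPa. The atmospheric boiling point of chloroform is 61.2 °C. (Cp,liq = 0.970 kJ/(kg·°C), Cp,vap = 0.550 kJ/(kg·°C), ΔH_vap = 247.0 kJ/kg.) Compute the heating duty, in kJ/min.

liquid 25.9→61.2 °C: 34.241 kJ/kg
vaporisation at 61.2 °C: 247 kJ/kg
vapour 61.2→89.6 °C: 15.62 kJ/kg
Δh = 34.241 + 247 + 15.62 = 296.86 kJ/kg
Q = ṁ·Δh = 25.37 kg/s × 296.86 kJ/kg = 7531.4 kJ/s
|Q| = 7531.4 kW = 451880 kJ/min

Q = 452000 kJ/min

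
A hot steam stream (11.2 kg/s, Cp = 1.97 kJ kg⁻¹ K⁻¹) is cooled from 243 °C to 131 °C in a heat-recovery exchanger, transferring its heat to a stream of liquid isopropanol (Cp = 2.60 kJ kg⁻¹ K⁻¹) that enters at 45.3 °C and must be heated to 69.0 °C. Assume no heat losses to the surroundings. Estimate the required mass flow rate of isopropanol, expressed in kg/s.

Heat released by hot stream: Q = 11.2 × 1.97 × (243 − 131) = 2471.2 kJ/s
Energy balance on cold side (adiabatic exchanger): Q = ṁ_c·Cp_c·(T_c,out − T_c,in)
ṁ_c = 2471.2 / [2.60 × (69.0 − 45.3)] = 40.103 kg/s

ṁ_c = 40.1 kg/s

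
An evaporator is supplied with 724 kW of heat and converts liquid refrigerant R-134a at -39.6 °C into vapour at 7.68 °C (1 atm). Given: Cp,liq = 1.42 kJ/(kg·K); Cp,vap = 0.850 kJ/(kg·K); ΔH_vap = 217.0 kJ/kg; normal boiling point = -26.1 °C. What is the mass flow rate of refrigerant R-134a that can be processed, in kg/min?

Δh = 1.42×(-26.1−-39.6) + 217.0 + 0.850×(7.68−-26.1) = 264.88 kJ/kg
Q = 724 kW = 724 kJ/s = 43440 kJ/min
ṁ = Q/Δh = 43440 / 264.88 = 164 kg/min

ṁ = 164 kg/min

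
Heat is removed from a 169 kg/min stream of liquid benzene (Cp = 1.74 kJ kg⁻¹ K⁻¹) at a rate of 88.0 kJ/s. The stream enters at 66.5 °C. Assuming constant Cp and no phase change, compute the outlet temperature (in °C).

T_out = 48.5 °C

Q = 88.0 kJ/s = 5280 kJ/min
ΔT = Q/(ṁ·Cp) = 5280/(169×1.74) = 17.956 K
T_out = 66.5 − 17.956 = 48.544 °C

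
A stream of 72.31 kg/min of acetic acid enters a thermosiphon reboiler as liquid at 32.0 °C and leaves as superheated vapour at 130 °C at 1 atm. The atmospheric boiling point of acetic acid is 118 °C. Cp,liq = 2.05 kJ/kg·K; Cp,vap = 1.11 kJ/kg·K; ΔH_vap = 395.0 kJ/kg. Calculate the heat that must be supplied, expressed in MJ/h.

liquid 32.0→118 °C: 176.3 kJ/kg
vaporisation at 118 °C: 395 kJ/kg
vapour 118→130 °C: 13.32 kJ/kg
Δh = 176.3 + 395 + 13.32 = 584.62 kJ/kg
Q = ṁ·Δh = 72.31 kg/min × 584.62 kJ/kg = 42274 kJ/min
|Q| = 704.56 kW = 2536.4 MJ/h

Q = 2540 MJ/h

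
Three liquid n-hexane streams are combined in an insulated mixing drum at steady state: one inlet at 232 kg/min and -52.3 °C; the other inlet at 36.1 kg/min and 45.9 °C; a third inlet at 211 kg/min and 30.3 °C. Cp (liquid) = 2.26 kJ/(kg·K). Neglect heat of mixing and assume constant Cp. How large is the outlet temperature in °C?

No heat crosses the boundary, so H_out = H_in.
T_out = Σ ṁᵢCp,ᵢTᵢ / Σ ṁᵢCp,ᵢ
      = -9228.3 / 1082.8 = -8.5229 °C

T_out = -8.52 °C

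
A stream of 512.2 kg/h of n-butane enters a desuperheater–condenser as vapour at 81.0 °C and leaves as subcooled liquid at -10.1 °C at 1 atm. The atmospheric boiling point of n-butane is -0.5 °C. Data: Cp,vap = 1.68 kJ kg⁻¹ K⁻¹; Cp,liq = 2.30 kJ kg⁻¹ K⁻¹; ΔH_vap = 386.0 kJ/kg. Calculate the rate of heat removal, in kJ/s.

Q_c = 77.5 kJ/s

vapour 81.0→-0.5 °C: -136.92 kJ/kg
condensation at -0.5 °C: -386 kJ/kg
liquid -0.5→-10.1 °C: -22.08 kJ/kg
Δh = -136.92 + -386 + -22.08 = -545 kJ/kg
Q = ṁ·Δh = 512.2 kg/h × -545 kJ/kg = -279150 kJ/h
|Q| = 77.541 kW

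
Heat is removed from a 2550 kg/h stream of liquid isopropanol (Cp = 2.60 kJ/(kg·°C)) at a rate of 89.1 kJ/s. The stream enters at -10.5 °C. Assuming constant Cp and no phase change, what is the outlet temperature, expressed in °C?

Q = 89.1 kJ/s = 320760 kJ/h
ΔT = Q/(ṁ·Cp) = 320760/(2550×2.60) = 48.38 K
T_out = -10.5 − 48.38 = -58.88 °C

T_out = -58.9 °C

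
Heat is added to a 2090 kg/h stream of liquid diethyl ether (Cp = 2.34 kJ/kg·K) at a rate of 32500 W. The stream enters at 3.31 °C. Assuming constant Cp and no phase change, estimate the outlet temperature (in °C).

Q = 32500 W = 117000 kJ/h
ΔT = Q/(ṁ·Cp) = 117000/(2090×2.34) = 23.923 K
T_out = 3.31 + 23.923 = 27.233 °C

T_out = 27.2 °C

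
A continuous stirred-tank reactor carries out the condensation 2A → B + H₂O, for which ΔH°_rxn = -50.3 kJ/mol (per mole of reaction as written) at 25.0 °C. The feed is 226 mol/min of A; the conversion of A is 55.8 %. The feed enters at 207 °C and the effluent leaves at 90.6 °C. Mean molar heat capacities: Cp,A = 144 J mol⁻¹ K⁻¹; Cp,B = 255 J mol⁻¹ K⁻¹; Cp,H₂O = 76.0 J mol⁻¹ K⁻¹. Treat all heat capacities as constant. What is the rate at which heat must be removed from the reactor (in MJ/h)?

Extent of reaction ξ = 0.558 × 226 / 2 = 63.054 mol/min
Reaction term: ξ·ΔH°_rxn = 63.054 × -50.3 = -3171.6 kJ/min
Sensible, feed 207→25 °C: -5923 kJ/min
Outlet flows (mol/min): A 99.892, B 63.054, H₂O 63.054
Sensible, products 25→90.6 °C: 2312.7 kJ/min
Q = ΔH = -6781.9 kJ/min = -113.03 kW
Heat removed = 406.91 MJ/h

Q_out = 407 MJ/h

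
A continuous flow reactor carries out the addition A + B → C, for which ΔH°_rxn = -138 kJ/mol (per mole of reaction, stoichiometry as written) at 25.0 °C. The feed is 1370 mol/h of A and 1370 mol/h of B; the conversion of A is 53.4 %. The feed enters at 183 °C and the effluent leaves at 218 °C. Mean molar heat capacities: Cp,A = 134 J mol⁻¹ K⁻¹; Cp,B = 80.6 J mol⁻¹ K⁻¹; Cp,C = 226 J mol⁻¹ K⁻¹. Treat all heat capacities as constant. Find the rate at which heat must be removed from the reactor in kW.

Q_out = 24.7 kW

Extent of reaction ξ = 0.534 × 1370 = 731.58 mol/h
Reaction term: ξ·ΔH°_rxn = 731.58 × -138 = -100960 kJ/h
Sensible, feed 183→25 °C: -46452 kJ/h
Outlet flows (mol/h): A 638.42, B 638.42, C 731.58
Sensible, products 25→218 °C: 58352 kJ/h
Q = ΔH = -89058 kJ/h = -24.738 kW
Heat removed = 24.738 kW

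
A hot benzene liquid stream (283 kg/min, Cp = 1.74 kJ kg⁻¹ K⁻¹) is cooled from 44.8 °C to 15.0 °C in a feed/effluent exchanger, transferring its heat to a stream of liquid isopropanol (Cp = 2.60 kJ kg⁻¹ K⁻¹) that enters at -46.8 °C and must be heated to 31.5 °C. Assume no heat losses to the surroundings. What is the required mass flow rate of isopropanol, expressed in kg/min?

Heat released by hot stream: Q = 283 × 1.74 × (44.8 − 15.0) = 14674 kJ/min
Energy balance on cold side (adiabatic exchanger): Q = ṁ_c·Cp_c·(T_c,out − T_c,in)
ṁ_c = 14674 / [2.60 × (31.5 − -46.8)] = 72.08 kg/min

ṁ_c = 72.1 kg/min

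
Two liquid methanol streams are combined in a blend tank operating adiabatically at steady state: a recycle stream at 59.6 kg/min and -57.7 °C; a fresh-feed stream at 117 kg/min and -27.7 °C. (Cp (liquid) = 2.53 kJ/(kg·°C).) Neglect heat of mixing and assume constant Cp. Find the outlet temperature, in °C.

T_out = -37.8 °C

Adiabatic, steady state ⇒ Σ ṁᵢCp,ᵢ(T_out − Tᵢ) = 0
T_out = Σ ṁᵢCp,ᵢTᵢ / Σ ṁᵢCp,ᵢ
      = -16900 / 446.8 = -37.825 °C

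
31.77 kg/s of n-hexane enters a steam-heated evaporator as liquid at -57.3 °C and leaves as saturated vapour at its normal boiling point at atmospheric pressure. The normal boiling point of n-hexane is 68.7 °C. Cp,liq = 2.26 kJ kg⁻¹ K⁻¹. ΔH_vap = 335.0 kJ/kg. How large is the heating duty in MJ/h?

Q = 70900 MJ/h

liquid -57.3→68.7 °C: 284.76 kJ/kg
vaporisation at 68.7 °C: 335 kJ/kg
Δh = 284.76 + 335 = 619.76 kJ/kg
Q = ṁ·Δh = 31.77 kg/s × 619.76 kJ/kg = 19690 kJ/s
|Q| = 19690 kW = 70883 MJ/h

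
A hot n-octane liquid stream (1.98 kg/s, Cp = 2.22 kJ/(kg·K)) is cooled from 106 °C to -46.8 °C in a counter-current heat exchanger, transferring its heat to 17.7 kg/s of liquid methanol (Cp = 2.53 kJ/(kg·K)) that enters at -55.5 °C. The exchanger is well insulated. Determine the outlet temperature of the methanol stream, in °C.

Heat released by hot stream: Q = 1.98 × 2.22 × (106 − -46.8) = 671.65 kJ/s
Energy balance on cold side (adiabatic exchanger): Q = ṁ_c·Cp_c·(T_c,out − T_c,in)
T_c,out = -55.5 + 671.65/(17.7 × 2.53) = -40.502 °C

T_c,out = -40.5 °C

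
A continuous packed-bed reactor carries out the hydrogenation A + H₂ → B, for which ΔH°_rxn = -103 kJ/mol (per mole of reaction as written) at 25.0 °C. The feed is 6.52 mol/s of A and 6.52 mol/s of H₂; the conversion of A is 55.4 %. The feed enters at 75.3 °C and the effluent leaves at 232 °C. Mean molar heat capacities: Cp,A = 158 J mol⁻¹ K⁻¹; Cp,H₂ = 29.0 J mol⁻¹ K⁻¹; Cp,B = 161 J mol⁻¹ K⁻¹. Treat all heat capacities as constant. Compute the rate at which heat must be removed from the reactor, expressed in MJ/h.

Q_out = 722 MJ/h

Extent of reaction ξ = 0.554 × 6.52 = 3.6121 mol/s
Reaction term: ξ·ΔH°_rxn = 3.6121 × -103 = -372.04 kJ/s
Sensible, feed 75.3→25 °C: -61.328 kJ/s
Outlet flows (mol/s): A 2.9079, H₂ 2.9079, B 3.6121
Sensible, products 25→232 °C: 232.94 kJ/s
Q = ΔH = -200.43 kJ/s = -200.43 kW
Heat removed = 721.55 MJ/h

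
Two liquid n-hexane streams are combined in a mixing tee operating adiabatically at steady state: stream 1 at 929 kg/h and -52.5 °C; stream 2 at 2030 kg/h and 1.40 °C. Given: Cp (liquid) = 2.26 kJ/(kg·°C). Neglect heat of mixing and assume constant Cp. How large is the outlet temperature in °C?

T_out = -15.5 °C

Energy balance with Q = 0: Σ ṁᵢCp,ᵢ(T_out − Tᵢ) = 0
T_out = Σ ṁᵢCp,ᵢTᵢ / Σ ṁᵢCp,ᵢ
      = -103800 / 6687.3 = -15.522 °C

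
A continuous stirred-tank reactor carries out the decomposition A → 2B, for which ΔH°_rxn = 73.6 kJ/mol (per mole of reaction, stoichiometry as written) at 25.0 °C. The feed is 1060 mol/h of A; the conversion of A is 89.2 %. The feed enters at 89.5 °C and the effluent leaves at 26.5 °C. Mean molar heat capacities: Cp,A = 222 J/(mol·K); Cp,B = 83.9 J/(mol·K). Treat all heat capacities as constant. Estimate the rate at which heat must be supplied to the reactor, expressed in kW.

Extent of reaction ξ = 0.892 × 1060 = 945.52 mol/h
Reaction term: ξ·ΔH°_rxn = 945.52 × 73.6 = 69590 kJ/h
Sensible, feed 89.5→25 °C: -15178 kJ/h
Outlet flows (mol/h): A 114.48, B 1891
Sensible, products 25→26.5 °C: 276.11 kJ/h
Q = ΔH = 54688 kJ/h = 15.191 kW
Heat supplied = 15.191 kW

Q_in = 15.2 kW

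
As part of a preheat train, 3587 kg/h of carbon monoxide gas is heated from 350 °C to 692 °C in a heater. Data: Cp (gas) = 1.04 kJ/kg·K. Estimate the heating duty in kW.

Q = 354 kW

Q = ṁ·Cp·ΔT = 3587 × 1.04 × (692 − 350) = 1.2758e+06 kJ/h
Converting: 1.2758e+06 / 3600 s = 354.4 kW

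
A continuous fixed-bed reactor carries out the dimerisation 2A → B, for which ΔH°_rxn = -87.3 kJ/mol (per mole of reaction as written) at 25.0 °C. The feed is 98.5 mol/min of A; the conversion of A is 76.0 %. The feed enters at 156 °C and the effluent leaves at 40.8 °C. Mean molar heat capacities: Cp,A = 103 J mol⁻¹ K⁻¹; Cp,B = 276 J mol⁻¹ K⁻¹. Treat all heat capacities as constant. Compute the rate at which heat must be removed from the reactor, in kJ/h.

Extent of reaction ξ = 0.760 × 98.5 / 2 = 37.43 mol/min
Reaction term: ξ·ΔH°_rxn = 37.43 × -87.3 = -3267.6 kJ/min
Sensible, feed 156→25 °C: -1329.1 kJ/min
Outlet flows (mol/min): A 23.64, B 37.43
Sensible, products 25→40.8 °C: 201.7 kJ/min
Q = ΔH = -4395 kJ/min = -73.25 kW
Heat removed = 263700 kJ/h

Q_out = 264000 kJ/h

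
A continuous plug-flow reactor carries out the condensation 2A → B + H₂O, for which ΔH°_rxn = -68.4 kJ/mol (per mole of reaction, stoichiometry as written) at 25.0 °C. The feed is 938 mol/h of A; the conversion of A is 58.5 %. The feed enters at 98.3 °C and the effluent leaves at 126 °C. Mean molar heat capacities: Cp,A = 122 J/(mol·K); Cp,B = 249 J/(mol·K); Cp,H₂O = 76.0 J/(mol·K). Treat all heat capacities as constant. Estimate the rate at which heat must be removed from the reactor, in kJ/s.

Extent of reaction ξ = 0.585 × 938 / 2 = 274.37 mol/h
Reaction term: ξ·ΔH°_rxn = 274.37 × -68.4 = -18767 kJ/h
Sensible, feed 98.3→25 °C: -8388.2 kJ/h
Outlet flows (mol/h): A 389.27, B 274.37, H₂O 274.37
Sensible, products 25→126 °C: 13803 kJ/h
Q = ΔH = -13352 kJ/h = -3.7089 kW
Heat removed = 3.7089 kJ/s

Q_out = 3.71 kJ/s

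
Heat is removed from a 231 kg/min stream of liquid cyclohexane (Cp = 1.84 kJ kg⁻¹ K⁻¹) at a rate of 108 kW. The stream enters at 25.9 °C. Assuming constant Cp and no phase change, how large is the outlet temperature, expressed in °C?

Q = 108 kW = 6480 kJ/min
ΔT = Q/(ṁ·Cp) = 6480/(231×1.84) = 15.246 K
T_out = 25.9 − 15.246 = 10.654 °C

T_out = 10.7 °C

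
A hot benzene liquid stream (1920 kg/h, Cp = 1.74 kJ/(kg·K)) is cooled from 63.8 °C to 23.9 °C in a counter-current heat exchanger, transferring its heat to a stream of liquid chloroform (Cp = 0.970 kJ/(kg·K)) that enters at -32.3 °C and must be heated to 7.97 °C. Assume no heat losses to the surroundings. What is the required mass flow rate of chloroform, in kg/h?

ṁ_c = 3410 kg/h

Heat released by hot stream: Q = 1920 × 1.74 × (63.8 − 23.9) = 133300 kJ/h
Energy balance on cold side (adiabatic exchanger): Q = ṁ_c·Cp_c·(T_c,out − T_c,in)
ṁ_c = 133300 / [0.970 × (7.97 − -32.3)] = 3412.5 kg/h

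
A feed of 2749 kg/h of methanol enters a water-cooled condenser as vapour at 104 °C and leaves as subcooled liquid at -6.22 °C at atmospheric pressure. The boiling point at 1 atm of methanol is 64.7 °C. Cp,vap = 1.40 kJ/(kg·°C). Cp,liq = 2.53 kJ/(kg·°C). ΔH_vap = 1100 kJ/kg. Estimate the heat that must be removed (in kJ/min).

vapour 104→64.7 °C: -55.02 kJ/kg
condensation at 64.7 °C: -1100 kJ/kg
liquid 64.7→-6.22 °C: -179.43 kJ/kg
Δh = -55.02 + -1100 + -179.43 = -1334.4 kJ/kg
Q = ṁ·Δh = 2749 kg/h × -1334.4 kJ/kg = -3.6684e+06 kJ/h
|Q| = 1019 kW = 61140 kJ/min

Q_c = 61100 kJ/min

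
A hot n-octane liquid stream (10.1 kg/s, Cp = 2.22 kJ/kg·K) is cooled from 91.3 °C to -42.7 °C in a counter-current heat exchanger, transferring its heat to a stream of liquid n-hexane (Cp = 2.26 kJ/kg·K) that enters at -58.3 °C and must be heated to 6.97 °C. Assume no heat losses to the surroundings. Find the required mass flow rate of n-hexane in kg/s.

ṁ_c = 20.4 kg/s

Heat released by hot stream: Q = 10.1 × 2.22 × (91.3 − -42.7) = 3004.5 kJ/s
Energy balance on cold side (adiabatic exchanger): Q = ṁ_c·Cp_c·(T_c,out − T_c,in)
ṁ_c = 3004.5 / [2.26 × (6.97 − -58.3)] = 20.368 kg/s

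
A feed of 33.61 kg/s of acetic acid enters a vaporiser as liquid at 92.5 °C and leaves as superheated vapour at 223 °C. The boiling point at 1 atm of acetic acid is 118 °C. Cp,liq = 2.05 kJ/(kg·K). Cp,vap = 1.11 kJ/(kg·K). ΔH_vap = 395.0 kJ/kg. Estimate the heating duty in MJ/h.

Q = 68200 MJ/h

liquid 92.5→118 °C: 52.275 kJ/kg
vaporisation at 118 °C: 395 kJ/kg
vapour 118→223 °C: 116.55 kJ/kg
Δh = 52.275 + 395 + 116.55 = 563.83 kJ/kg
Q = ṁ·Δh = 33.61 kg/s × 563.83 kJ/kg = 18950 kJ/s
|Q| = 18950 kW = 68221 MJ/h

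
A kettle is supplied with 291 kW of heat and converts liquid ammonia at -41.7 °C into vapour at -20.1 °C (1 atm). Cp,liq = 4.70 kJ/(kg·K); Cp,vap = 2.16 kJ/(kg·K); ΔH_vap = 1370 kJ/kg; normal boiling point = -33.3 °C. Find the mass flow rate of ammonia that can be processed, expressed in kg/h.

Δh = 4.70×(-33.3−-41.7) + 1370 + 2.16×(-20.1−-33.3) = 1438 kJ/kg
Q = 291 kW = 291 kJ/s = 1.0476e+06 kJ/h
ṁ = Q/Δh = 1.0476e+06 / 1438 = 728.52 kg/h

ṁ = 729 kg/h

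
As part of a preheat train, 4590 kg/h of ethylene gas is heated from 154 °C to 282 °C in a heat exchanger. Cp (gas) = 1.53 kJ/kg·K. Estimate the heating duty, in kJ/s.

Q = 250 kJ/s

Q = ṁ·Cp·ΔT = 4590 × 1.53 × (282 − 154) = 898910 kJ/h
Converting: 898910 / 3600 s = 249.7 kW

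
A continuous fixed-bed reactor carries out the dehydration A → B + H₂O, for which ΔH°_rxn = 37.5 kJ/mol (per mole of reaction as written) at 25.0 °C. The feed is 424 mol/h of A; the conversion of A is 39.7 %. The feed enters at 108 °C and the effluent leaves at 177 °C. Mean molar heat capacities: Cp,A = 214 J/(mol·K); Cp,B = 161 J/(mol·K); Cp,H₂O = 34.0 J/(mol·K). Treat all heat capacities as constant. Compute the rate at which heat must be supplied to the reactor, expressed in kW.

Extent of reaction ξ = 0.397 × 424 = 168.33 mol/h
Reaction term: ξ·ΔH°_rxn = 168.33 × 37.5 = 6312.3 kJ/h
Sensible, feed 108→25 °C: -7531.1 kJ/h
Outlet flows (mol/h): A 255.67, B 168.33, H₂O 168.33
Sensible, products 25→177 °C: 13306 kJ/h
Q = ΔH = 12087 kJ/h = 3.3575 kW
Heat supplied = 3.3575 kW

Q_in = 3.36 kW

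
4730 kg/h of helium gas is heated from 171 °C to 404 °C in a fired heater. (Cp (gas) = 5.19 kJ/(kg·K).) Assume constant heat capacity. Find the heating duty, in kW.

Q = 1590 kW

Q = ṁ·Cp·ΔT = 4730 × 5.19 × (404 − 171) = 5.7198e+06 kJ/h
Converting: 5.7198e+06 / 3600 s = 1588.8 kW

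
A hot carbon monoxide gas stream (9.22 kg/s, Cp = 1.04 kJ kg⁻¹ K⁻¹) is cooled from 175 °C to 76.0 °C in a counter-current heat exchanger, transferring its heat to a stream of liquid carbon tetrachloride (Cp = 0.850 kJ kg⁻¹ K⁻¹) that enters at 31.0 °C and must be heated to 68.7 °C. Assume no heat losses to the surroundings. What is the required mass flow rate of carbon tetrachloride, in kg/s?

Heat released by hot stream: Q = 9.22 × 1.04 × (175 − 76.0) = 949.29 kJ/s
Energy balance on cold side (adiabatic exchanger): Q = ṁ_c·Cp_c·(T_c,out − T_c,in)
ṁ_c = 949.29 / [0.850 × (68.7 − 31.0)] = 29.624 kg/s

ṁ_c = 29.6 kg/s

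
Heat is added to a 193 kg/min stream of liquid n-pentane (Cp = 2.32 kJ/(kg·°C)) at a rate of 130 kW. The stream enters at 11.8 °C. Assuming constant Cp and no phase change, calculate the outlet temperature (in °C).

Q = 130 kW = 7800 kJ/min
ΔT = Q/(ṁ·Cp) = 7800/(193×2.32) = 17.42 K
T_out = 11.8 + 17.42 = 29.22 °C

T_out = 29.2 °C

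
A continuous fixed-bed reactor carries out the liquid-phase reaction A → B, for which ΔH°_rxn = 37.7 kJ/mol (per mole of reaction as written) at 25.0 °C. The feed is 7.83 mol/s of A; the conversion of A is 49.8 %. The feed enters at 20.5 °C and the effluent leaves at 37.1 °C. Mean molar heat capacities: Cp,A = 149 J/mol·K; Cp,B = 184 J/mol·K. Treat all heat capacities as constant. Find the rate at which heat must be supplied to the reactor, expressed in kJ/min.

Extent of reaction ξ = 0.498 × 7.83 = 3.8993 mol/s
Reaction term: ξ·ΔH°_rxn = 3.8993 × 37.7 = 147.01 kJ/s
Sensible, feed 20.5→25 °C: 5.25 kJ/s
Outlet flows (mol/s): A 3.9307, B 3.8993
Sensible, products 25→37.1 °C: 15.768 kJ/s
Q = ΔH = 168.02 kJ/s = 168.02 kW
Heat supplied = 10081 kJ/min

Q_in = 10100 kJ/min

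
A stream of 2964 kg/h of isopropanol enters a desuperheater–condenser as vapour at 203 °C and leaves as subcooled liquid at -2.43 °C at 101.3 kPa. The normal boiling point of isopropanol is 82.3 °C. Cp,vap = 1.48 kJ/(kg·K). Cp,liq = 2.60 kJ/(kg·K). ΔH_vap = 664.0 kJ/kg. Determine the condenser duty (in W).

vapour 203→82.3 °C: -178.64 kJ/kg
condensation at 82.3 °C: -664 kJ/kg
liquid 82.3→-2.43 °C: -220.3 kJ/kg
Δh = -178.64 + -664 + -220.3 = -1062.9 kJ/kg
Q = ṁ·Δh = 2964 kg/h × -1062.9 kJ/kg = -3.1505e+06 kJ/h
|Q| = 875.15 kW = 875150 W

Q_c = 875000 W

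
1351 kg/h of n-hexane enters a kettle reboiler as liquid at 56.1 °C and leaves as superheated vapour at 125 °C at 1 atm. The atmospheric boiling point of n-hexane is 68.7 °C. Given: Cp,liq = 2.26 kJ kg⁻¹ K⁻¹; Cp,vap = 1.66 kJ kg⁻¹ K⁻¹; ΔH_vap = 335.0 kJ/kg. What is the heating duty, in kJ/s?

liquid 56.1→68.7 °C: 28.476 kJ/kg
vaporisation at 68.7 °C: 335 kJ/kg
vapour 68.7→125 °C: 93.458 kJ/kg
Δh = 28.476 + 335 + 93.458 = 456.93 kJ/kg
Q = ṁ·Δh = 1351 kg/h × 456.93 kJ/kg = 617320 kJ/h
|Q| = 171.48 kW

Q = 171 kJ/s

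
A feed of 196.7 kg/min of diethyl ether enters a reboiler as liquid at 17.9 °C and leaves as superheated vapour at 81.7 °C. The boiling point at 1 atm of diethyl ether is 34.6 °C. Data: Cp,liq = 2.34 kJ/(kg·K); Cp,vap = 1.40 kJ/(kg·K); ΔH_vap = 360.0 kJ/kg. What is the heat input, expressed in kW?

Q = 1520 kW

liquid 17.9→34.6 °C: 39.078 kJ/kg
vaporisation at 34.6 °C: 360 kJ/kg
vapour 34.6→81.7 °C: 65.94 kJ/kg
Δh = 39.078 + 360 + 65.94 = 465.02 kJ/kg
Q = ṁ·Δh = 196.7 kg/min × 465.02 kJ/kg = 91469 kJ/min
|Q| = 1524.5 kW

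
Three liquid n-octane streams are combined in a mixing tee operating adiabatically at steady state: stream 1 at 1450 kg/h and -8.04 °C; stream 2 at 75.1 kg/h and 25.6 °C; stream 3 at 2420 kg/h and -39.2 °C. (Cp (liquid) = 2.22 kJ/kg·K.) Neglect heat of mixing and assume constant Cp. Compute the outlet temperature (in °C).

Energy balance with Q = 0: Σ ṁᵢCp,ᵢ(T_out − Tᵢ) = 0
Σ ṁᵢCp,ᵢTᵢ = 1450×2.22×-8.04 + 75.1×2.22×25.6 + 2420×2.22×-39.2 = -232210
Σ ṁᵢCp,ᵢ = 1450×2.22 + 75.1×2.22 + 2420×2.22 = 8758.1
T_out = -232210 / 8758.1 = -26.514 °C

T_out = -26.5 °C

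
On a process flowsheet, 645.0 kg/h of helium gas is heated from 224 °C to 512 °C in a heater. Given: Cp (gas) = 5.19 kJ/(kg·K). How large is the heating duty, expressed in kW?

Q = 268 kW

Q = ṁ·Cp·ΔT = 645.0 × 5.19 × (512 − 224) = 964090 kJ/h
Converting: 964090 / 3600 s = 267.8 kW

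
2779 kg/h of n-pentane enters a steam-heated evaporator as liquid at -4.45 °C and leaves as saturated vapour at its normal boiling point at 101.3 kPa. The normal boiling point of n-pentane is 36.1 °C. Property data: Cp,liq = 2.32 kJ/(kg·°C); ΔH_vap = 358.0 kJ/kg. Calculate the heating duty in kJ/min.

Q = 20900 kJ/min

liquid -4.45→36.1 °C: 94.076 kJ/kg
vaporisation at 36.1 °C: 358 kJ/kg
Δh = 94.076 + 358 = 452.08 kJ/kg
Q = ṁ·Δh = 2779 kg/h × 452.08 kJ/kg = 1.2563e+06 kJ/h
|Q| = 348.98 kW = 20939 kJ/min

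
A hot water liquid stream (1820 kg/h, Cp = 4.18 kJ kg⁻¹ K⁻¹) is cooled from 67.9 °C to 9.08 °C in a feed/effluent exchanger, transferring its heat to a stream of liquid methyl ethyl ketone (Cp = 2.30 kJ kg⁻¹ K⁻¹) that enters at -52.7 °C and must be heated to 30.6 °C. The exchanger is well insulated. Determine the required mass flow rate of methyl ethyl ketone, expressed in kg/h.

ṁ_c = 2340 kg/h

Heat released by hot stream: Q = 1820 × 4.18 × (67.9 − 9.08) = 447480 kJ/h
Energy balance on cold side (adiabatic exchanger): Q = ṁ_c·Cp_c·(T_c,out − T_c,in)
ṁ_c = 447480 / [2.30 × (30.6 − -52.7)] = 2335.6 kg/h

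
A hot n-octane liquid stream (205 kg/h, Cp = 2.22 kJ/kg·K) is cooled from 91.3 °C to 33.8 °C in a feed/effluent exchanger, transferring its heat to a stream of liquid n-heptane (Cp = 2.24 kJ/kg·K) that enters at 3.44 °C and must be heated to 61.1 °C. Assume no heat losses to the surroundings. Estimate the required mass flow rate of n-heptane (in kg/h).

Heat released by hot stream: Q = 205 × 2.22 × (91.3 − 33.8) = 26168 kJ/h
Energy balance on cold side (adiabatic exchanger): Q = ṁ_c·Cp_c·(T_c,out − T_c,in)
ṁ_c = 26168 / [2.24 × (61.1 − 3.44)] = 202.61 kg/h

ṁ_c = 203 kg/h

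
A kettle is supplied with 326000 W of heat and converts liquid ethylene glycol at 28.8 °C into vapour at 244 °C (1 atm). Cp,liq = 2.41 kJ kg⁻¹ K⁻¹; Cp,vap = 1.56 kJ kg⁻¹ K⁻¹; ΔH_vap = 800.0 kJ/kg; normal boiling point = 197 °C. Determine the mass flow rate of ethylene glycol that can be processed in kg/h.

ṁ = 918 kg/h

Δh = 2.41×(197−28.8) + 800.0 + 1.56×(244−197) = 1278.7 kJ/kg
Q = 326000 W = 326 kJ/s = 1.1736e+06 kJ/h
ṁ = Q/Δh = 1.1736e+06 / 1278.7 = 917.82 kg/h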